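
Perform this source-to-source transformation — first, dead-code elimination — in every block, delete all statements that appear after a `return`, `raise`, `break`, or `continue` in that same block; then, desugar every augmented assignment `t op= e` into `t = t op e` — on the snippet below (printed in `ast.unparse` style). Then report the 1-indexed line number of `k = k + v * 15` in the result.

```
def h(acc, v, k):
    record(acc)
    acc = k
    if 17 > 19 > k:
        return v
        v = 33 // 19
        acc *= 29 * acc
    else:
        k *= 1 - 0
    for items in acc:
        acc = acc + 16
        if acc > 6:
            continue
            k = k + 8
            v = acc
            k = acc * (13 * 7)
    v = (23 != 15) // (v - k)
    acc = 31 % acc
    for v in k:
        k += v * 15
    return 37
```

15

Transformed code:
def h(acc, v, k):
    record(acc)
    acc = k
    if 17 > 19 > k:
        return v
    else:
        k = k * (1 - 0)
    for items in acc:
        acc = acc + 16
        if acc > 6:
            continue
    v = (23 != 15) // (v - k)
    acc = 31 % acc
    for v in k:
        k = k + v * 15
    return 37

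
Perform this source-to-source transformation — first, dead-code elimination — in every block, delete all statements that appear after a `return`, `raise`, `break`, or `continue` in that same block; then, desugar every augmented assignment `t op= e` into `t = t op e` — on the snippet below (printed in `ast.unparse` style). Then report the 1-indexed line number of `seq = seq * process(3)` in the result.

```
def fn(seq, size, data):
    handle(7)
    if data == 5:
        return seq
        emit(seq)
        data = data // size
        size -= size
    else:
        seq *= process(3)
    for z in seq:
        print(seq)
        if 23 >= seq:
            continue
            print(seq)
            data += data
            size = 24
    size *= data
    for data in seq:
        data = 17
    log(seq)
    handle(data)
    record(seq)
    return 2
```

6

Transformed code:
def fn(seq, size, data):
    handle(7)
    if data == 5:
        return seq
    else:
        seq = seq * process(3)
    for z in seq:
        print(seq)
        if 23 >= seq:
            continue
    size = size * data
    for data in seq:
        data = 17
    log(seq)
    handle(data)
    record(seq)
    return 2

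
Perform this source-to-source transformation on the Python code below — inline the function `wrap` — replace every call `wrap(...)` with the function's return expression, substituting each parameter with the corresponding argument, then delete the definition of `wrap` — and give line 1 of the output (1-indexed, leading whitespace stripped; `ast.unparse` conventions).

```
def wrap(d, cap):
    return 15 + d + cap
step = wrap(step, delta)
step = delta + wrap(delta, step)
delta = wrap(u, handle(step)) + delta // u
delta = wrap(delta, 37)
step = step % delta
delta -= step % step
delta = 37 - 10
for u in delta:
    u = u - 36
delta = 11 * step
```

Transformed code:
step = 15 + step + delta
step = delta + (15 + delta + step)
delta = 15 + u + handle(step) + delta // u
delta = 15 + delta + 37
step = step % delta
delta -= step % step
delta = 37 - 10
for u in delta:
    u = u - 36
delta = 11 * step

step = 15 + step + delta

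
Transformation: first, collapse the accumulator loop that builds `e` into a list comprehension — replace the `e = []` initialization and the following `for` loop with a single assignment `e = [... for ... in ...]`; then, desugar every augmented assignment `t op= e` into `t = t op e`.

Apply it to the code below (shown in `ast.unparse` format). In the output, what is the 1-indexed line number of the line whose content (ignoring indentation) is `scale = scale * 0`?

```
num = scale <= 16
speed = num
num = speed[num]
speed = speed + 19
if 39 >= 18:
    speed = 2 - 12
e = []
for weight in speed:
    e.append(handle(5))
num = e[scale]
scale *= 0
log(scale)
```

9

Transformed code:
num = scale <= 16
speed = num
num = speed[num]
speed = speed + 19
if 39 >= 18:
    speed = 2 - 12
e = [handle(5) for weight in speed]
num = e[scale]
scale = scale * 0
log(scale)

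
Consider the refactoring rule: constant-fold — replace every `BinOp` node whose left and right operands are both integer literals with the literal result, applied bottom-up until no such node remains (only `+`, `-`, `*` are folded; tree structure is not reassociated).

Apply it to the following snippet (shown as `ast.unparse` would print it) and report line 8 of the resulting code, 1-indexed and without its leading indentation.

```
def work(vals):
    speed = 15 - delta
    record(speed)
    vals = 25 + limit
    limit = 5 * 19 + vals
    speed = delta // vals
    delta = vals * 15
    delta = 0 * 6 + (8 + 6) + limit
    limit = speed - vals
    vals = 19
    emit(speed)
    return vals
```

delta = 14 + limit

Transformed code:
def work(vals):
    speed = 15 - delta
    record(speed)
    vals = 25 + limit
    limit = 95 + vals
    speed = delta // vals
    delta = vals * 15
    delta = 14 + limit
    limit = speed - vals
    vals = 19
    emit(speed)
    return vals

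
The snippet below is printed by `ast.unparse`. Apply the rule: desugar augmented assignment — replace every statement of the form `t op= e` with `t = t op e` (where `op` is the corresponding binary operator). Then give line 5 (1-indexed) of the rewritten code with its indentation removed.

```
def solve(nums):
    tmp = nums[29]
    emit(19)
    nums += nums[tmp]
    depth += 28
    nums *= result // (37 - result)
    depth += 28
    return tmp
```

Transformed code:
def solve(nums):
    tmp = nums[29]
    emit(19)
    nums = nums + nums[tmp]
    depth = depth + 28
    nums = nums * (result // (37 - result))
    depth = depth + 28
    return tmp

depth = depth + 28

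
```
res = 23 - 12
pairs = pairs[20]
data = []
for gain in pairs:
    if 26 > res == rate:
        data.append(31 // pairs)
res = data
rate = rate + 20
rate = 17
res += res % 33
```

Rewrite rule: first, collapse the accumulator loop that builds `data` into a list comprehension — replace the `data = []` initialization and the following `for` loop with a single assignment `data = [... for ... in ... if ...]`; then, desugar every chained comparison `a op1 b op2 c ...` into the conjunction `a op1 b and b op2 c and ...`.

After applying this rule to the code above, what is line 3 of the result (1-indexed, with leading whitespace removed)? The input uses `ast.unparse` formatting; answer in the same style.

data = [31 // pairs for gain in pairs if 26 > res and res == rate]

Transformed code:
res = 23 - 12
pairs = pairs[20]
data = [31 // pairs for gain in pairs if 26 > res and res == rate]
res = data
rate = rate + 20
rate = 17
res += res % 33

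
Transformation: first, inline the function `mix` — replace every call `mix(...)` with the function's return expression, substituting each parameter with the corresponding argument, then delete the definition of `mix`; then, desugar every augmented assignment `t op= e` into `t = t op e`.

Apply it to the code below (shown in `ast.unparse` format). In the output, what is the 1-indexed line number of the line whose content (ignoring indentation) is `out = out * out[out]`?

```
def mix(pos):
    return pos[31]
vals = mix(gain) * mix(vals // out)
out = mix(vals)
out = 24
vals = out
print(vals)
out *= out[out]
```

Transformed code:
vals = gain[31] * (vals // out)[31]
out = vals[31]
out = 24
vals = out
print(vals)
out = out * out[out]

6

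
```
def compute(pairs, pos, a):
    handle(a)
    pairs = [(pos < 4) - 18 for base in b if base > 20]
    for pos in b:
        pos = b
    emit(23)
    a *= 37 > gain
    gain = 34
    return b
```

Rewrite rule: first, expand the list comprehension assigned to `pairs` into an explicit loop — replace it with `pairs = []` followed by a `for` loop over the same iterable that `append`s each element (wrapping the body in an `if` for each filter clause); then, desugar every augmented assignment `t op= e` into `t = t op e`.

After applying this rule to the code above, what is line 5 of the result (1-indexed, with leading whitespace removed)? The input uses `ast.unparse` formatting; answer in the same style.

if base > 20:

Transformed code:
def compute(pairs, pos, a):
    handle(a)
    pairs = []
    for base in b:
        if base > 20:
            pairs.append((pos < 4) - 18)
    for pos in b:
        pos = b
    emit(23)
    a = a * (37 > gain)
    gain = 34
    return b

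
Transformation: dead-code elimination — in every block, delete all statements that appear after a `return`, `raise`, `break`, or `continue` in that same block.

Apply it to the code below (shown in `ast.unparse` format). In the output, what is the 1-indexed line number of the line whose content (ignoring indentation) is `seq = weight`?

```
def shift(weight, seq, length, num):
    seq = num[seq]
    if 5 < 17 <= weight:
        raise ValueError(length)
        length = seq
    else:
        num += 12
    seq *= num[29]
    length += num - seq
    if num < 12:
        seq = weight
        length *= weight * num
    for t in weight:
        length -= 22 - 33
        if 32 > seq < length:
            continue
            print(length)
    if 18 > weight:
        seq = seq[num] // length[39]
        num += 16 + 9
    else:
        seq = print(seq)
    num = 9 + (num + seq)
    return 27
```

10

Transformed code:
def shift(weight, seq, length, num):
    seq = num[seq]
    if 5 < 17 <= weight:
        raise ValueError(length)
    else:
        num += 12
    seq *= num[29]
    length += num - seq
    if num < 12:
        seq = weight
        length *= weight * num
    for t in weight:
        length -= 22 - 33
        if 32 > seq < length:
            continue
    if 18 > weight:
        seq = seq[num] // length[39]
        num += 16 + 9
    else:
        seq = print(seq)
    num = 9 + (num + seq)
    return 27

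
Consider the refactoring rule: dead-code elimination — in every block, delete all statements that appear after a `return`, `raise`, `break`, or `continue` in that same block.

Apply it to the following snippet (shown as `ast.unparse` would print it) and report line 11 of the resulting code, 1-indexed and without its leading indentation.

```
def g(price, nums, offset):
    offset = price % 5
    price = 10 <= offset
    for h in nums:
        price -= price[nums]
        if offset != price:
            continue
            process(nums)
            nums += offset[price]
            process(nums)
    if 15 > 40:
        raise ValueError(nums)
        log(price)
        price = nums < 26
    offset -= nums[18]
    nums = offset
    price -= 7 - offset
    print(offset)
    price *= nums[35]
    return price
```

Transformed code:
def g(price, nums, offset):
    offset = price % 5
    price = 10 <= offset
    for h in nums:
        price -= price[nums]
        if offset != price:
            continue
    if 15 > 40:
        raise ValueError(nums)
    offset -= nums[18]
    nums = offset
    price -= 7 - offset
    print(offset)
    price *= nums[35]
    return price

nums = offset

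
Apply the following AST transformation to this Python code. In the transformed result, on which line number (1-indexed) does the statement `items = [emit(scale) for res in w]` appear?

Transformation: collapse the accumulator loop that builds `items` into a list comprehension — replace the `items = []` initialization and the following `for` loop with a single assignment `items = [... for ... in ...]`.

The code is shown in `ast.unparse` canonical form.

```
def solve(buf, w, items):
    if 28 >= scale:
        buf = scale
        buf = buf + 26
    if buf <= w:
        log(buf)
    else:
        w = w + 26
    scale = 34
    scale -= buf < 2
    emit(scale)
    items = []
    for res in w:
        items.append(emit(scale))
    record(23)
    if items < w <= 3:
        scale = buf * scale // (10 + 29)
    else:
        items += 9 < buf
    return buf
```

12

Transformed code:
def solve(buf, w, items):
    if 28 >= scale:
        buf = scale
        buf = buf + 26
    if buf <= w:
        log(buf)
    else:
        w = w + 26
    scale = 34
    scale -= buf < 2
    emit(scale)
    items = [emit(scale) for res in w]
    record(23)
    if items < w <= 3:
        scale = buf * scale // (10 + 29)
    else:
        items += 9 < buf
    return buf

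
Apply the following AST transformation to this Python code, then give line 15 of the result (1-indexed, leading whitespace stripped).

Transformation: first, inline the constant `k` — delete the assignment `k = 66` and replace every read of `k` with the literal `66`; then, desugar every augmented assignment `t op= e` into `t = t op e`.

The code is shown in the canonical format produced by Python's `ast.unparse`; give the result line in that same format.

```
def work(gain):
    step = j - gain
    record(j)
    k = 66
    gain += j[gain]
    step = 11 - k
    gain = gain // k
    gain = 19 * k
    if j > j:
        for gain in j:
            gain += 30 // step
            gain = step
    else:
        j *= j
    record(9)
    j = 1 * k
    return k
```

j = 1 * 66

Transformed code:
def work(gain):
    step = j - gain
    record(j)
    gain = gain + j[gain]
    step = 11 - 66
    gain = gain // 66
    gain = 19 * 66
    if j > j:
        for gain in j:
            gain = gain + 30 // step
            gain = step
    else:
        j = j * j
    record(9)
    j = 1 * 66
    return 66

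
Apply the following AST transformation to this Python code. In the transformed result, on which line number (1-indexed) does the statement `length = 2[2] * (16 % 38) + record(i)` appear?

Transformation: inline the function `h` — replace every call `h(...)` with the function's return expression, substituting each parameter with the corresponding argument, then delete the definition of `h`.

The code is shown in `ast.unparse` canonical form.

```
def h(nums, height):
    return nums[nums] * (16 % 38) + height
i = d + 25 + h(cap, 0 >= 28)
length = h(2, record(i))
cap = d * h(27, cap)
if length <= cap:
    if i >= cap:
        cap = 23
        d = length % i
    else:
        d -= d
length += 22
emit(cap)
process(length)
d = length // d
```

Transformed code:
i = d + 25 + (cap[cap] * (16 % 38) + (0 >= 28))
length = 2[2] * (16 % 38) + record(i)
cap = d * (27[27] * (16 % 38) + cap)
if length <= cap:
    if i >= cap:
        cap = 23
        d = length % i
    else:
        d -= d
length += 22
emit(cap)
process(length)
d = length // d

2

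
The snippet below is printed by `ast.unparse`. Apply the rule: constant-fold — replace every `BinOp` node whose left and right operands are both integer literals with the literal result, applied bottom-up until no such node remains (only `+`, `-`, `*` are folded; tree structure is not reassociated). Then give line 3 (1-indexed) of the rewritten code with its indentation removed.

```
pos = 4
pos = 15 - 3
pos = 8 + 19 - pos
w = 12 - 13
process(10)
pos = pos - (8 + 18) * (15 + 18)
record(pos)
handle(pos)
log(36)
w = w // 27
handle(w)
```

pos = 27 - pos

Transformed code:
pos = 4
pos = 12
pos = 27 - pos
w = -1
process(10)
pos = pos - 858
record(pos)
handle(pos)
log(36)
w = w // 27
handle(w)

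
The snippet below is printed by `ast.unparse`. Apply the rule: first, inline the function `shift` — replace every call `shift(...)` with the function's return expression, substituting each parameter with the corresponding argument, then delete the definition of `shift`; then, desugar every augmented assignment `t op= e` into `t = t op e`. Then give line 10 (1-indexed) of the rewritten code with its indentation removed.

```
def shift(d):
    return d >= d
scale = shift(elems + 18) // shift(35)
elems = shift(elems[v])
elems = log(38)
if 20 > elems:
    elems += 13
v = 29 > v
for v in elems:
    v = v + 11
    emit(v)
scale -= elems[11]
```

scale = scale - elems[11]

Transformed code:
scale = (elems + 18 >= elems + 18) // (35 >= 35)
elems = elems[v] >= elems[v]
elems = log(38)
if 20 > elems:
    elems = elems + 13
v = 29 > v
for v in elems:
    v = v + 11
    emit(v)
scale = scale - elems[11]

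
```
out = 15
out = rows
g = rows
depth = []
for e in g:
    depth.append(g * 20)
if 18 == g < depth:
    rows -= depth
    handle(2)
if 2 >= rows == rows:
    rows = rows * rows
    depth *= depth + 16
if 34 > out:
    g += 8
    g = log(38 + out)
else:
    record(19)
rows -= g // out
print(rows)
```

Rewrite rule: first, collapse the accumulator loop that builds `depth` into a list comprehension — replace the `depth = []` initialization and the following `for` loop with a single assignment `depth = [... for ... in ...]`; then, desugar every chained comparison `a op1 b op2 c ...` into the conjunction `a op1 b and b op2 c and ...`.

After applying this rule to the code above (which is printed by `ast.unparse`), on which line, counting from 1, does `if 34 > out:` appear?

11

Transformed code:
out = 15
out = rows
g = rows
depth = [g * 20 for e in g]
if 18 == g and g < depth:
    rows -= depth
    handle(2)
if 2 >= rows and rows == rows:
    rows = rows * rows
    depth *= depth + 16
if 34 > out:
    g += 8
    g = log(38 + out)
else:
    record(19)
rows -= g // out
print(rows)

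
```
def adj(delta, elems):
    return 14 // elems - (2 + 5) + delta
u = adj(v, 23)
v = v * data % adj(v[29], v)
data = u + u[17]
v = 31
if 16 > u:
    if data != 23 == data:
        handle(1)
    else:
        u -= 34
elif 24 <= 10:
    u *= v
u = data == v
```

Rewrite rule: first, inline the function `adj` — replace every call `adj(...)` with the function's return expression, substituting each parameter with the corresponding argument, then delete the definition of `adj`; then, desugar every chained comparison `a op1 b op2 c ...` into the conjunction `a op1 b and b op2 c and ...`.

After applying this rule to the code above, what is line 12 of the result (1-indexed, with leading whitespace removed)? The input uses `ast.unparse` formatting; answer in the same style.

Transformed code:
u = 14 // 23 - (2 + 5) + v
v = v * data % (14 // v - (2 + 5) + v[29])
data = u + u[17]
v = 31
if 16 > u:
    if data != 23 and 23 == data:
        handle(1)
    else:
        u -= 34
elif 24 <= 10:
    u *= v
u = data == v

u = data == v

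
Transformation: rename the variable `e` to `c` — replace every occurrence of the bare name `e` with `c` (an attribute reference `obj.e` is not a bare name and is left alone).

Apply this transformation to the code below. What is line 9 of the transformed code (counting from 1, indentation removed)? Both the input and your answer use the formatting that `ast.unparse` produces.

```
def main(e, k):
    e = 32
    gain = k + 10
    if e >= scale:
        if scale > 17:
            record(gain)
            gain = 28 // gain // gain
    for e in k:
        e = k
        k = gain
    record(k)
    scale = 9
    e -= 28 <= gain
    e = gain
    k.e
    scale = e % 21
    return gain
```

Transformed code:
def main(c, k):
    c = 32
    gain = k + 10
    if c >= scale:
        if scale > 17:
            record(gain)
            gain = 28 // gain // gain
    for c in k:
        c = k
        k = gain
    record(k)
    scale = 9
    c -= 28 <= gain
    c = gain
    k.e
    scale = c % 21
    return gain

c = k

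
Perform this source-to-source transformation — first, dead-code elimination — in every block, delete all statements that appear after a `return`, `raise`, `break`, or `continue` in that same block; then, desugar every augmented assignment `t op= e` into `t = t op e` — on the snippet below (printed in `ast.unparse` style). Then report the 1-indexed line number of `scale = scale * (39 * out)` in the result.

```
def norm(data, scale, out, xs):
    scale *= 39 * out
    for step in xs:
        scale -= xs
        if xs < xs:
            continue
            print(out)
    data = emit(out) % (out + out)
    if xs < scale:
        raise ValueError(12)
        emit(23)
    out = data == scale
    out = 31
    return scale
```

Transformed code:
def norm(data, scale, out, xs):
    scale = scale * (39 * out)
    for step in xs:
        scale = scale - xs
        if xs < xs:
            continue
    data = emit(out) % (out + out)
    if xs < scale:
        raise ValueError(12)
    out = data == scale
    out = 31
    return scale

2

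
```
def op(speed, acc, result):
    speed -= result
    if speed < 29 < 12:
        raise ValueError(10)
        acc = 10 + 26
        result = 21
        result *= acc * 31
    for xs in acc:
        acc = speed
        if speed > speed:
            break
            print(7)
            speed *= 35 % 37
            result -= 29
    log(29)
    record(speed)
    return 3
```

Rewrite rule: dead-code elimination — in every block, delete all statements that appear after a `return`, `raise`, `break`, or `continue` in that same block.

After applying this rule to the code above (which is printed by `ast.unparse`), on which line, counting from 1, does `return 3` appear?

Transformed code:
def op(speed, acc, result):
    speed -= result
    if speed < 29 < 12:
        raise ValueError(10)
    for xs in acc:
        acc = speed
        if speed > speed:
            break
    log(29)
    record(speed)
    return 3

11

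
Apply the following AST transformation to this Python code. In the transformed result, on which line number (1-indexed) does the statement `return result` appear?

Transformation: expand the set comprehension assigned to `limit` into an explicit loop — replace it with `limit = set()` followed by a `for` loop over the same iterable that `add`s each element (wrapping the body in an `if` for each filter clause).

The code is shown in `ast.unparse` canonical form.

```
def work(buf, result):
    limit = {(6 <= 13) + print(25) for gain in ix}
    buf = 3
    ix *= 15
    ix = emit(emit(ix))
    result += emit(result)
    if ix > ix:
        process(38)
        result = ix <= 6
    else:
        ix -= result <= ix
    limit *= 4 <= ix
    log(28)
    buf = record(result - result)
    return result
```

Transformed code:
def work(buf, result):
    limit = set()
    for gain in ix:
        limit.add((6 <= 13) + print(25))
    buf = 3
    ix *= 15
    ix = emit(emit(ix))
    result += emit(result)
    if ix > ix:
        process(38)
        result = ix <= 6
    else:
        ix -= result <= ix
    limit *= 4 <= ix
    log(28)
    buf = record(result - result)
    return result

17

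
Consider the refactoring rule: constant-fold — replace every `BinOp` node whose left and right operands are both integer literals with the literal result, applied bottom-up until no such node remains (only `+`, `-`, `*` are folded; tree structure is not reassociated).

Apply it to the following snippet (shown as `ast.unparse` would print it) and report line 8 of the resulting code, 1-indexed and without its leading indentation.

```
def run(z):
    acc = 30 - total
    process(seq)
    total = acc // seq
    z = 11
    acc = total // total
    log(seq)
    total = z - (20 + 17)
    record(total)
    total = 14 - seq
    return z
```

total = z - 37

Transformed code:
def run(z):
    acc = 30 - total
    process(seq)
    total = acc // seq
    z = 11
    acc = total // total
    log(seq)
    total = z - 37
    record(total)
    total = 14 - seq
    return z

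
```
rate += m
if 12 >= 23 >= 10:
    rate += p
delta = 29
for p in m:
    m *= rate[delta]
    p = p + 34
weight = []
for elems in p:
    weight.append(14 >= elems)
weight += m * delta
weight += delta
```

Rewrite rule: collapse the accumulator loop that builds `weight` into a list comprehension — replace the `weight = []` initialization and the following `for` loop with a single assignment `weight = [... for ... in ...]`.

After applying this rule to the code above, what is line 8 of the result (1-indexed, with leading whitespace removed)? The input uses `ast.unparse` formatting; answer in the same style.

weight = [14 >= elems for elems in p]

Transformed code:
rate += m
if 12 >= 23 >= 10:
    rate += p
delta = 29
for p in m:
    m *= rate[delta]
    p = p + 34
weight = [14 >= elems for elems in p]
weight += m * delta
weight += delta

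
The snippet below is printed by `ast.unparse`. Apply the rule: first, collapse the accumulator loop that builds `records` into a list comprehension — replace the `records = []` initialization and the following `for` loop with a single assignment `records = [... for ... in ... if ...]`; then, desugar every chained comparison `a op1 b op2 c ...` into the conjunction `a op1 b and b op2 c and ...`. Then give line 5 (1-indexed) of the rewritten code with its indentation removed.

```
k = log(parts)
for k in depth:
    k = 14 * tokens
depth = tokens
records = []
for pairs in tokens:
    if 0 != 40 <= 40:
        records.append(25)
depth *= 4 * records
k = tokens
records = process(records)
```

Transformed code:
k = log(parts)
for k in depth:
    k = 14 * tokens
depth = tokens
records = [25 for pairs in tokens if 0 != 40 and 40 <= 40]
depth *= 4 * records
k = tokens
records = process(records)

records = [25 for pairs in tokens if 0 != 40 and 40 <= 40]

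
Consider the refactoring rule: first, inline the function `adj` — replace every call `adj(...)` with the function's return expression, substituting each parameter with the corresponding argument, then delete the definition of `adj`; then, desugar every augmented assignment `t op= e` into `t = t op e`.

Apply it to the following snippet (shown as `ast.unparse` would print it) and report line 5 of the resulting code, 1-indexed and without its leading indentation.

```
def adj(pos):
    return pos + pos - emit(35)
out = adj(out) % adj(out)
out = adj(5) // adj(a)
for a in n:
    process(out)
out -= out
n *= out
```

out = out - out

Transformed code:
out = (out + out - emit(35)) % (out + out - emit(35))
out = (5 + 5 - emit(35)) // (a + a - emit(35))
for a in n:
    process(out)
out = out - out
n = n * out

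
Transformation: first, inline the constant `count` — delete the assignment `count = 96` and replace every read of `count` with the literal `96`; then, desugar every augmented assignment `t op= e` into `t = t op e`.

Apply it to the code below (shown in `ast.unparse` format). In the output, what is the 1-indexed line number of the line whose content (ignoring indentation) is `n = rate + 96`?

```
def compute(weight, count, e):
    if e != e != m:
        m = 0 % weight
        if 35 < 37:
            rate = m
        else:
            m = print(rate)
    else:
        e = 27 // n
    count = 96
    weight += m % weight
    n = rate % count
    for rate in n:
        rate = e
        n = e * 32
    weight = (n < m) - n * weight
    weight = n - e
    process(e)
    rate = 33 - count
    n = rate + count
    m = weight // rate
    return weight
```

19

Transformed code:
def compute(weight, count, e):
    if e != e != m:
        m = 0 % weight
        if 35 < 37:
            rate = m
        else:
            m = print(rate)
    else:
        e = 27 // n
    weight = weight + m % weight
    n = rate % 96
    for rate in n:
        rate = e
        n = e * 32
    weight = (n < m) - n * weight
    weight = n - e
    process(e)
    rate = 33 - 96
    n = rate + 96
    m = weight // rate
    return weight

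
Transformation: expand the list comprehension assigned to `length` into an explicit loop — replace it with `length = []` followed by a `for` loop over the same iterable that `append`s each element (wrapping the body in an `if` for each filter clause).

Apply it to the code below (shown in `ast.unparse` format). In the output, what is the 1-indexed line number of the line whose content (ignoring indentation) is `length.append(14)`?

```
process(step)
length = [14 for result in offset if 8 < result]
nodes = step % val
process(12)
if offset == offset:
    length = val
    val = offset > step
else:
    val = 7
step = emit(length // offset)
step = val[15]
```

5

Transformed code:
process(step)
length = []
for result in offset:
    if 8 < result:
        length.append(14)
nodes = step % val
process(12)
if offset == offset:
    length = val
    val = offset > step
else:
    val = 7
step = emit(length // offset)
step = val[15]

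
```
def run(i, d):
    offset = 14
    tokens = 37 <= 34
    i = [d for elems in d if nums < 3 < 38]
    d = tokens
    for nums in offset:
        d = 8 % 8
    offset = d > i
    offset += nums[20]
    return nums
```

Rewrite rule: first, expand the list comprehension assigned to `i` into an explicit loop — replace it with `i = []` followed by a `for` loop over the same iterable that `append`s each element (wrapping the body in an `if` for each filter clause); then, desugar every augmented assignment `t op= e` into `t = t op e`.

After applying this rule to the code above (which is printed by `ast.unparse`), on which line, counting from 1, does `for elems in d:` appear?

Transformed code:
def run(i, d):
    offset = 14
    tokens = 37 <= 34
    i = []
    for elems in d:
        if nums < 3 < 38:
            i.append(d)
    d = tokens
    for nums in offset:
        d = 8 % 8
    offset = d > i
    offset = offset + nums[20]
    return nums

5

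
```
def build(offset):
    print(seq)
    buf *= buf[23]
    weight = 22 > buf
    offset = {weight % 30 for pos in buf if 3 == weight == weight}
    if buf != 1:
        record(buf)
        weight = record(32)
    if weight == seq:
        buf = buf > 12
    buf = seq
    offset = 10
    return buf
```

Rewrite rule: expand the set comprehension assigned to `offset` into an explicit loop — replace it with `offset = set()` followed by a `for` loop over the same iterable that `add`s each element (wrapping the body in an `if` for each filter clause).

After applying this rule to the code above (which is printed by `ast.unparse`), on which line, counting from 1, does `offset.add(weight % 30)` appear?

8

Transformed code:
def build(offset):
    print(seq)
    buf *= buf[23]
    weight = 22 > buf
    offset = set()
    for pos in buf:
        if 3 == weight == weight:
            offset.add(weight % 30)
    if buf != 1:
        record(buf)
        weight = record(32)
    if weight == seq:
        buf = buf > 12
    buf = seq
    offset = 10
    return buf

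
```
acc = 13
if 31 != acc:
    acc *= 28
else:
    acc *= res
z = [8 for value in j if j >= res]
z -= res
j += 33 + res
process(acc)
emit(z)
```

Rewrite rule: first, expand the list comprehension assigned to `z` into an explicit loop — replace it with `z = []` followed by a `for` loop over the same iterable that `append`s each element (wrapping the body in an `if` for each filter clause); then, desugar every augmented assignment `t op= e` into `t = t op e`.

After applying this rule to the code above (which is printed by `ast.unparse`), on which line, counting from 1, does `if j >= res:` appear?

Transformed code:
acc = 13
if 31 != acc:
    acc = acc * 28
else:
    acc = acc * res
z = []
for value in j:
    if j >= res:
        z.append(8)
z = z - res
j = j + (33 + res)
process(acc)
emit(z)

8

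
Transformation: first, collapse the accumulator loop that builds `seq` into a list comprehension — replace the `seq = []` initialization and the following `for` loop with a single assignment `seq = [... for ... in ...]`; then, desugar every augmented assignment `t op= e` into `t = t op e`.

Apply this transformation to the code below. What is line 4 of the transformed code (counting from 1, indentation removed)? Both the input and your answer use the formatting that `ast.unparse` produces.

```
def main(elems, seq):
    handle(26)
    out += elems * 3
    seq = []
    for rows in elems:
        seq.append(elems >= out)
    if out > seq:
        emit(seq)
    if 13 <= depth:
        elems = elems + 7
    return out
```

Transformed code:
def main(elems, seq):
    handle(26)
    out = out + elems * 3
    seq = [elems >= out for rows in elems]
    if out > seq:
        emit(seq)
    if 13 <= depth:
        elems = elems + 7
    return out

seq = [elems >= out for rows in elems]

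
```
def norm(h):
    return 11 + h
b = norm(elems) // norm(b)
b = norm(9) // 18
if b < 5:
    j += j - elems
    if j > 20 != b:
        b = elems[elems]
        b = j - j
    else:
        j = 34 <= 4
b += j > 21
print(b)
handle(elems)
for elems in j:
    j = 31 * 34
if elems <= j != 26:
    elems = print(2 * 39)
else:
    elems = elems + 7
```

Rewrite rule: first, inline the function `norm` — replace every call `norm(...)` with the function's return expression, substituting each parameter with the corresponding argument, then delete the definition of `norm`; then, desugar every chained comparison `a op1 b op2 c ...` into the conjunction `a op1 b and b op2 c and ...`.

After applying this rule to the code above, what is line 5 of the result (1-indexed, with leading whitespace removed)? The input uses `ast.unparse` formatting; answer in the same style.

if j > 20 and 20 != b:

Transformed code:
b = (11 + elems) // (11 + b)
b = (11 + 9) // 18
if b < 5:
    j += j - elems
    if j > 20 and 20 != b:
        b = elems[elems]
        b = j - j
    else:
        j = 34 <= 4
b += j > 21
print(b)
handle(elems)
for elems in j:
    j = 31 * 34
if elems <= j and j != 26:
    elems = print(2 * 39)
else:
    elems = elems + 7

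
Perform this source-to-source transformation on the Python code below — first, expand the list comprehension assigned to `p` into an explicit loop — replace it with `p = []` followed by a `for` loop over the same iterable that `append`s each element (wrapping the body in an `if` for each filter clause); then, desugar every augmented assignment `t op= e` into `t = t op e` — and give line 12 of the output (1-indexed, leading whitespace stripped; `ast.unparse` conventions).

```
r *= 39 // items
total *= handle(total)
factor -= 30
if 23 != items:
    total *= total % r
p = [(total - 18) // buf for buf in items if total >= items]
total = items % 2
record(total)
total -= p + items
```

total = total - (p + items)

Transformed code:
r = r * (39 // items)
total = total * handle(total)
factor = factor - 30
if 23 != items:
    total = total * (total % r)
p = []
for buf in items:
    if total >= items:
        p.append((total - 18) // buf)
total = items % 2
record(total)
total = total - (p + items)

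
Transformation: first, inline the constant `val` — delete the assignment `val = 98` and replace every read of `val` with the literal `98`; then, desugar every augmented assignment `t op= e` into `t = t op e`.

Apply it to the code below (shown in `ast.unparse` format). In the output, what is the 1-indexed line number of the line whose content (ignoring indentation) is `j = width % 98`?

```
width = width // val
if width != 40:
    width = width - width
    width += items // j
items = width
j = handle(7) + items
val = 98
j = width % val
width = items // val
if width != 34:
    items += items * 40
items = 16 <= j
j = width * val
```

Transformed code:
width = width // 98
if width != 40:
    width = width - width
    width = width + items // j
items = width
j = handle(7) + items
j = width % 98
width = items // 98
if width != 34:
    items = items + items * 40
items = 16 <= j
j = width * 98

7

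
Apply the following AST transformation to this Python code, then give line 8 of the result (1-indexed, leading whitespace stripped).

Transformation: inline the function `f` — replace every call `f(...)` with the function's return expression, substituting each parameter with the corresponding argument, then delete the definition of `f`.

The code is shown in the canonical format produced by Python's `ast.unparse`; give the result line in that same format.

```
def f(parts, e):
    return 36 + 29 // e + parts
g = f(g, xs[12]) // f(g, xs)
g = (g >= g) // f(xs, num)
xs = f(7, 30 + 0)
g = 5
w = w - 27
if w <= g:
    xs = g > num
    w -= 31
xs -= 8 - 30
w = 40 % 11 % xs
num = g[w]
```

Transformed code:
g = (36 + 29 // xs[12] + g) // (36 + 29 // xs + g)
g = (g >= g) // (36 + 29 // num + xs)
xs = 36 + 29 // (30 + 0) + 7
g = 5
w = w - 27
if w <= g:
    xs = g > num
    w -= 31
xs -= 8 - 30
w = 40 % 11 % xs
num = g[w]

w -= 31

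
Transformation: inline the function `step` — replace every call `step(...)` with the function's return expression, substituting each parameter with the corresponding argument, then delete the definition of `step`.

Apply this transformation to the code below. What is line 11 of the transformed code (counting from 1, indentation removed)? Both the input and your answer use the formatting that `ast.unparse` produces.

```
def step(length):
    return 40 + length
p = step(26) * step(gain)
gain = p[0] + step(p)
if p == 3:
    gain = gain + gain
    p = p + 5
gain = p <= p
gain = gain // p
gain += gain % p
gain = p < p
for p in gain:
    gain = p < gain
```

gain = p < gain

Transformed code:
p = (40 + 26) * (40 + gain)
gain = p[0] + (40 + p)
if p == 3:
    gain = gain + gain
    p = p + 5
gain = p <= p
gain = gain // p
gain += gain % p
gain = p < p
for p in gain:
    gain = p < gain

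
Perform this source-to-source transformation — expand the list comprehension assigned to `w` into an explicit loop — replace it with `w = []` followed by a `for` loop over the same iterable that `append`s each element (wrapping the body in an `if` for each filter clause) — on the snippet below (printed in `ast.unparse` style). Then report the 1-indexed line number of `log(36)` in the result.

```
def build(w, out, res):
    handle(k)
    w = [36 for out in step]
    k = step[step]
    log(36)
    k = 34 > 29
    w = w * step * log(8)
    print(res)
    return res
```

Transformed code:
def build(w, out, res):
    handle(k)
    w = []
    for out in step:
        w.append(36)
    k = step[step]
    log(36)
    k = 34 > 29
    w = w * step * log(8)
    print(res)
    return res

7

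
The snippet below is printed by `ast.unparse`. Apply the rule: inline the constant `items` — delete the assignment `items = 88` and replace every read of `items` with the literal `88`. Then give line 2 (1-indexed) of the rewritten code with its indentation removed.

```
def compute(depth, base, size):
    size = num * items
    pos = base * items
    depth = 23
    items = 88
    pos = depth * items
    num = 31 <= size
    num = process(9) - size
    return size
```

Transformed code:
def compute(depth, base, size):
    size = num * 88
    pos = base * 88
    depth = 23
    pos = depth * 88
    num = 31 <= size
    num = process(9) - size
    return size

size = num * 88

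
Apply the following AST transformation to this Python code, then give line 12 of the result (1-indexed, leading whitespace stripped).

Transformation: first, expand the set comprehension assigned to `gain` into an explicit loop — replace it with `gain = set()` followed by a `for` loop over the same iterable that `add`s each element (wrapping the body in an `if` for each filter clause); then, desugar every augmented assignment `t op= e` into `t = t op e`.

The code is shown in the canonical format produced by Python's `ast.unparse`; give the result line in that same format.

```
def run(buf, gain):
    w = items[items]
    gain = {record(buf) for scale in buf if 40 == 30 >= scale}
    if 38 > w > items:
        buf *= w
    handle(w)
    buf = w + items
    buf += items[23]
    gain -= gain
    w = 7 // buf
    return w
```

gain = gain - gain

Transformed code:
def run(buf, gain):
    w = items[items]
    gain = set()
    for scale in buf:
        if 40 == 30 >= scale:
            gain.add(record(buf))
    if 38 > w > items:
        buf = buf * w
    handle(w)
    buf = w + items
    buf = buf + items[23]
    gain = gain - gain
    w = 7 // buf
    return w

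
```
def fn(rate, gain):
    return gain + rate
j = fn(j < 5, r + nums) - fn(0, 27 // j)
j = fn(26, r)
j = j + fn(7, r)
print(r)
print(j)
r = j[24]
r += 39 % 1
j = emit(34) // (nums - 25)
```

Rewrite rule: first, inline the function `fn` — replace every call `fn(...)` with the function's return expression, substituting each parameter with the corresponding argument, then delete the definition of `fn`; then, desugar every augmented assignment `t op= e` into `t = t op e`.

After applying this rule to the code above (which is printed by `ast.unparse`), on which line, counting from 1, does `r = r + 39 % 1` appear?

7

Transformed code:
j = r + nums + (j < 5) - (27 // j + 0)
j = r + 26
j = j + (r + 7)
print(r)
print(j)
r = j[24]
r = r + 39 % 1
j = emit(34) // (nums - 25)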